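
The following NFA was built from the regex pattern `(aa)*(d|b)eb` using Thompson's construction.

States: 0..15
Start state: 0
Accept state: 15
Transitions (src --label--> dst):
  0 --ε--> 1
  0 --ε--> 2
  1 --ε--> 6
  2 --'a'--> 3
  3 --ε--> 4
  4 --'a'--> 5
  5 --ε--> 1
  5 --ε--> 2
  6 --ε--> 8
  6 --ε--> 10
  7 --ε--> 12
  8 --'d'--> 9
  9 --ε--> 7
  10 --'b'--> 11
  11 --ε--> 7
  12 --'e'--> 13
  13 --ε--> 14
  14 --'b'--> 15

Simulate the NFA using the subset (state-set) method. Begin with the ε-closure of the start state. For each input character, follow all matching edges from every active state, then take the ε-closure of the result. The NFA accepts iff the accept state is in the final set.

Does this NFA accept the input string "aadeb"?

initial (ε-close {0}): {0,1,2,6,8,10}
'a' @ 1: {3,4}
'a' @ 2: {1,2,5,6,8,10}
'd' @ 3: {7,9,12}
'e' @ 4: {13,14}
'b' @ 5: {15}  (accept∈set)
final: {15}; accept 15 in set

Answer: ACCEPT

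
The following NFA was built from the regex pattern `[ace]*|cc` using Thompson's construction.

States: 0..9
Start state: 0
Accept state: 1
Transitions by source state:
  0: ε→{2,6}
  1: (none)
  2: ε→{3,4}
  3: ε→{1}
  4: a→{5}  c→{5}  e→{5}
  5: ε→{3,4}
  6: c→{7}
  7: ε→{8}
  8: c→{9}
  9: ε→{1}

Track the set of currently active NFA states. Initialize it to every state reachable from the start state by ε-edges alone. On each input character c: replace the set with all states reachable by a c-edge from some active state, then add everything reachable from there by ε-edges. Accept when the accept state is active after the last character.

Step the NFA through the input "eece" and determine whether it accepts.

Answer: ACCEPT

Steps:
start: ε-closure({0}) = {0,1,2,3,4,6}
'e' @ 1: {1,3,4,5}  ✓accept
'e' @ 2: {1,3,4,5}  ✓accept
'c' @ 3: {1,3,4,5}  ✓accept
'e' @ 4: {1,3,4,5}  ✓accept
end set {1,3,4,5} — state 1 in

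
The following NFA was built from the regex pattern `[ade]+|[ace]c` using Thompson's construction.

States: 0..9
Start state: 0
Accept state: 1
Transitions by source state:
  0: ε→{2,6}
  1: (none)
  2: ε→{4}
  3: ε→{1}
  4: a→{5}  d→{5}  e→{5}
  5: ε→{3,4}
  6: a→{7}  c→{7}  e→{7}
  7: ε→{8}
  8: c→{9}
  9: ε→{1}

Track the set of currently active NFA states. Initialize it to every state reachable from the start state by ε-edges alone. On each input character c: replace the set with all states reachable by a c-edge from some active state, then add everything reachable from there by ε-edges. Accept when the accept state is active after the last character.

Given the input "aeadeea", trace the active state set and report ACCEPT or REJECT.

Answer: ACCEPT

Steps:
initial (ε-close {0}): {0,2,4,6}
'a' @ 1: {1,3,4,5,7,8}  ✓accept
'e' @ 2: {1,3,4,5}  ✓accept
'a' @ 3: {1,3,4,5}  ✓accept
'd' @ 4: {1,3,4,5}  ✓accept
'e' @ 5: {1,3,4,5}  ✓accept
'e' @ 6: {1,3,4,5}  ✓accept
'a' @ 7: {1,3,4,5}  ✓accept
end set {1,3,4,5} — state 1 in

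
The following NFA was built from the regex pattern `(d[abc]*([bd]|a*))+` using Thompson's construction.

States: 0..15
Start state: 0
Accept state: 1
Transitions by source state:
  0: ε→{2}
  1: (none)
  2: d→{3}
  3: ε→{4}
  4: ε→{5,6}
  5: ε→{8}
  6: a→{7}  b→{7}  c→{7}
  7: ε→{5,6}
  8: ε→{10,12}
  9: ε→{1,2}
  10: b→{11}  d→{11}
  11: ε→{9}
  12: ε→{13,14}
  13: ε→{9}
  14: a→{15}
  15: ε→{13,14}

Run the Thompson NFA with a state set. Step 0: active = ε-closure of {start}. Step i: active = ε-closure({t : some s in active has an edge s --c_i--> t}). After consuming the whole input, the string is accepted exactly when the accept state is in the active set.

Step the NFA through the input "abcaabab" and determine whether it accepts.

start: ε-closure({0}) = {0,2}
'a' @ 1: {}  — dead — no transitions
rest 'bcaabab' ignored (set empty)
final: {}; accept 1 not in set

Answer: REJECT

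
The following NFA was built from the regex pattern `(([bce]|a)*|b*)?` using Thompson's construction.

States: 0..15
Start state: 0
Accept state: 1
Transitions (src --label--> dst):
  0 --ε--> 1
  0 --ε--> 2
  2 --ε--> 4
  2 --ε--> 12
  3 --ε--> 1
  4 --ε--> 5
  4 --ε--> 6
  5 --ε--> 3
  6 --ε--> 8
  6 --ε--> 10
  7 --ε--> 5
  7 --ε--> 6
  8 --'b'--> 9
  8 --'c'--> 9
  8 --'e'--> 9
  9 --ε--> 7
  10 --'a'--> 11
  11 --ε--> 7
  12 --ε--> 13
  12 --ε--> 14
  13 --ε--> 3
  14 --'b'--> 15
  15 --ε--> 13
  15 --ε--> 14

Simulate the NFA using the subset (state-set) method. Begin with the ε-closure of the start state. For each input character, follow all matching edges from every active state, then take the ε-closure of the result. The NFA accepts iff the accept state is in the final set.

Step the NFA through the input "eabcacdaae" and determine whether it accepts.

Answer: REJECT

Trace:
start: ε-closure({0}) = {0,1,2,3,4,5,6,8,10,12,13,14}
'e' @ 1: {1,3,5,6,7,8,9,10}  (accept∈set)
'a' @ 2: {1,3,5,6,7,8,10,11}  (accept∈set)
'b' @ 3: {1,3,5,6,7,8,9,10}  (accept∈set)
'c' @ 4: {1,3,5,6,7,8,9,10}  (accept∈set)
'a' @ 5: {1,3,5,6,7,8,10,11}  (accept∈set)
'c' @ 6: {1,3,5,6,7,8,9,10}  (accept∈set)
'd' @ 7: {}  — no active states
rest 'aae' ignored (set empty)
final: {}; accept 1 not in set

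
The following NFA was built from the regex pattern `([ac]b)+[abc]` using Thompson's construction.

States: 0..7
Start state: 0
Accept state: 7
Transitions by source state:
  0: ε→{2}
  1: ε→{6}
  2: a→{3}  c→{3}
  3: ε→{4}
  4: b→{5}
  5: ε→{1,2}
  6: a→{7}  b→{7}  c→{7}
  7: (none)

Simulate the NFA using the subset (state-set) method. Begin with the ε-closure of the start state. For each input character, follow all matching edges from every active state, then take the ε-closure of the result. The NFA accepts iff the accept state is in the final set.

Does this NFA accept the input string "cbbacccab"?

S₀ = ε-closure({0}) = {0,2}
'c' @ 1: {3,4}
'b' @ 2: {1,2,5,6}
'b' @ 3: {7}  [accepting]
'a' @ 4: {}  — state set empty
rest 'cccab' ignored (set empty)
end set {} — state 7 not in

Answer: REJECT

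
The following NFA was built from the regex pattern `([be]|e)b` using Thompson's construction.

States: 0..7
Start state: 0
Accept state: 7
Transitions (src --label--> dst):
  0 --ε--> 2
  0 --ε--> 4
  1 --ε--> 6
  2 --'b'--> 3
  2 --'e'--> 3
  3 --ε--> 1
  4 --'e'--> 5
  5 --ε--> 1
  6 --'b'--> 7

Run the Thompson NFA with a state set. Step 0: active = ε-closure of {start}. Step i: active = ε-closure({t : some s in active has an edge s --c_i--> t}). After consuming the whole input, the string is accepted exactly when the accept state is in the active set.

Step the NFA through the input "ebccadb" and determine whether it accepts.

start: ε-closure({0}) = {0,2,4}
'e' @ 1: {1,3,5,6}
'b' @ 2: {7}  ✓accept
'c' @ 3: {}  — no active states
rest 'cadb' ignored (set empty)
final: {}; accept 7 not in set

Answer: REJECT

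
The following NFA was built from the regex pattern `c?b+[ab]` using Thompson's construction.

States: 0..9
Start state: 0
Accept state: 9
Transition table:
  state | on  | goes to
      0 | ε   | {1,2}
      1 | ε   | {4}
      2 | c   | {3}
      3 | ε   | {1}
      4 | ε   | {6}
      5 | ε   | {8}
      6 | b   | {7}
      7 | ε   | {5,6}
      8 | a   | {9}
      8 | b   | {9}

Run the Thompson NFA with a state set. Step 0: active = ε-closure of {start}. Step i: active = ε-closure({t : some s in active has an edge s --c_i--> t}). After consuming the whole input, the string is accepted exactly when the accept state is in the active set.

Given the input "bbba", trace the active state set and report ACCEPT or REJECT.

Answer: ACCEPT

Steps:
start: ε-closure({0}) = {0,1,2,4,6}
'b' @ 1: {5,6,7,8}
'b' @ 2: {5,6,7,8,9}  (accept∈set)
'b' @ 3: {5,6,7,8,9}  (accept∈set)
'a' @ 4: {9}  (accept∈set)
final: {9}; accept 9 in set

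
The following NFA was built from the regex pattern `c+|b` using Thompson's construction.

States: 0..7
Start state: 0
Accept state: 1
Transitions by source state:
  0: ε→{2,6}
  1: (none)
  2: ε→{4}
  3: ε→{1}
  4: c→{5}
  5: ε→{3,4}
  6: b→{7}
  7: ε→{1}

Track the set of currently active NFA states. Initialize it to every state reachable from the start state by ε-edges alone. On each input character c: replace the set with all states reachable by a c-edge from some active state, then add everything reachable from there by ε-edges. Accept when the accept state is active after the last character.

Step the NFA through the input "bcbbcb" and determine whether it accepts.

Answer: REJECT

Trace:
start: ε-closure({0}) = {0,2,4,6}
'b' @ 1: {1,7}  ✓accept
'c' @ 2: {}  — dead — no transitions
rest 'bbcb' ignored (set empty)
after full input: {}  (accept=1 not in)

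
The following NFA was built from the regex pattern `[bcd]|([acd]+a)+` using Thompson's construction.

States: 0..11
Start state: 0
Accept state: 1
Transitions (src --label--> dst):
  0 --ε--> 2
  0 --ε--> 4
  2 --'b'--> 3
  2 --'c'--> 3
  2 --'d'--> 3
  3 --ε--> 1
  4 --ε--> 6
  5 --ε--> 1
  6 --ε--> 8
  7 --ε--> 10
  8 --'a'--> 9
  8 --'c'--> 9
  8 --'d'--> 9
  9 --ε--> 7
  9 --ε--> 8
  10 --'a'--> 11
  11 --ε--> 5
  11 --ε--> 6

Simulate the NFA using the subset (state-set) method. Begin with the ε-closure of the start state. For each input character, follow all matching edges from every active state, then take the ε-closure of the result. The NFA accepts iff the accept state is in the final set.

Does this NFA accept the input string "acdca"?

Answer: ACCEPT

Trace:
S₀ = ε-closure({0}) = {0,2,4,6,8}
'a' @ 1: {7,8,9,10}
'c' @ 2: {7,8,9,10}
'd' @ 3: {7,8,9,10}
'c' @ 4: {7,8,9,10}
'a' @ 5: {1,5,6,7,8,9,10,11}  (accept∈set)
final: {1,5,6,7,8,9,10,11}; accept 1 in set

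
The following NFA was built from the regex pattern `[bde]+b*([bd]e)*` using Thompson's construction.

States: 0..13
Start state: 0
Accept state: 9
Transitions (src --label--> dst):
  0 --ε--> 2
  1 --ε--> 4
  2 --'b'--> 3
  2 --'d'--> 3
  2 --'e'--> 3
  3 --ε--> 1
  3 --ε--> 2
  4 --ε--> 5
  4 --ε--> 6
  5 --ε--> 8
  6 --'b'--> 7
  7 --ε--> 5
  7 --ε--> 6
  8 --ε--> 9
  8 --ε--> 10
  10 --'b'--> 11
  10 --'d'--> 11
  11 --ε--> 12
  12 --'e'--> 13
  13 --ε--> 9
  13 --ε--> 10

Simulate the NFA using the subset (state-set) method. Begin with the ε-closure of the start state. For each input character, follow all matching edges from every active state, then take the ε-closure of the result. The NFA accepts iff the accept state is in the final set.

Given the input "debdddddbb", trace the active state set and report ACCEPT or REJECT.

S₀ = ε-closure({0}) = {0,2}
'd' @ 1: {1,2,3,4,5,6,8,9,10}  [accepting]
'e' @ 2: {1,2,3,4,5,6,8,9,10}  [accepting]
'b' @ 3: {1,2,3,4,5,6,7,8,9,10,11,12}  [accepting]
'd' @ 4: {1,2,3,4,5,6,8,9,10,11,12}  [accepting]
'd' @ 5: {1,2,3,4,5,6,8,9,10,11,12}  [accepting]
'd' @ 6: {1,2,3,4,5,6,8,9,10,11,12}  [accepting]
'd' @ 7: {1,2,3,4,5,6,8,9,10,11,12}  [accepting]
'd' @ 8: {1,2,3,4,5,6,8,9,10,11,12}  [accepting]
'b' @ 9: {1,2,3,4,5,6,7,8,9,10,11,12}  [accepting]
'b' @ 10: {1,2,3,4,5,6,7,8,9,10,11,12}  [accepting]
final: {1,2,3,4,5,6,7,8,9,10,11,12}; accept 9 in set

Answer: ACCEPT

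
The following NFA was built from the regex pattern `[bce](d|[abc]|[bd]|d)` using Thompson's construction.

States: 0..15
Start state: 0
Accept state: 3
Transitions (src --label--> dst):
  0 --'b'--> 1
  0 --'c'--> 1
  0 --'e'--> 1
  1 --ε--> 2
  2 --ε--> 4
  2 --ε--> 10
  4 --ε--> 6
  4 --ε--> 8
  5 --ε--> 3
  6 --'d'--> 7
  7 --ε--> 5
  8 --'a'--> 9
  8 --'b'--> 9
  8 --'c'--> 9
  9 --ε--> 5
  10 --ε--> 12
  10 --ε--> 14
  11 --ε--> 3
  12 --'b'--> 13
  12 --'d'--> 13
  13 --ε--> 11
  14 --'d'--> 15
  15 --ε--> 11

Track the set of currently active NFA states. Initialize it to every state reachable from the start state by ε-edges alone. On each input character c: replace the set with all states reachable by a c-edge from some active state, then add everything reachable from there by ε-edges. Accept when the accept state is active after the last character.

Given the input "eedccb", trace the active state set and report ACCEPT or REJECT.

Answer: REJECT

Trace:
initial (ε-close {0}): {0}
'e' @ 1: {1,2,4,6,8,10,12,14}
'e' @ 2: {}  — state set empty
rest 'dccb' ignored (set empty)
end set {} — state 3 not in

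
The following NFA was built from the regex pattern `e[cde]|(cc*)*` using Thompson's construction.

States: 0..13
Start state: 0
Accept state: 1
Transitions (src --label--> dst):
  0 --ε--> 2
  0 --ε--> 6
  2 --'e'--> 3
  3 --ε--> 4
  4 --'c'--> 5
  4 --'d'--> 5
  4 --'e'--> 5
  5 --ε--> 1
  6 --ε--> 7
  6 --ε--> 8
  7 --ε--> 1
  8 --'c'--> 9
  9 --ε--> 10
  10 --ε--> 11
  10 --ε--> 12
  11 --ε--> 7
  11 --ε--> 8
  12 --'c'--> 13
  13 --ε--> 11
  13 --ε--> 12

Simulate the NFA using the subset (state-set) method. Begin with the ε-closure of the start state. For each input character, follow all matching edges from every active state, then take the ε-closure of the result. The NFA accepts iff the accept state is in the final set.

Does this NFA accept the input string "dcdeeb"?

Answer: REJECT

Steps:
S₀ = ε-closure({0}) = {0,1,2,6,7,8}
'd' @ 1: {}  — dead — no transitions
rest 'cdeeb' ignored (set empty)
after full input: {}  (accept=1 not in)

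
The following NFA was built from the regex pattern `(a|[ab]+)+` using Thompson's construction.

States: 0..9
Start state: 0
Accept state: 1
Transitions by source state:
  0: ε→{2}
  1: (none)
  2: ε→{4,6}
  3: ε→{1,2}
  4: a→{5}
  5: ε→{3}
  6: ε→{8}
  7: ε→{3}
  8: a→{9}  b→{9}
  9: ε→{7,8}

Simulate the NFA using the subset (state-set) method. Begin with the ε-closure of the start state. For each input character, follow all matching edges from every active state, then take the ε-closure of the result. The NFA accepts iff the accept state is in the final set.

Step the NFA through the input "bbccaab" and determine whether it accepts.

Answer: REJECT

Trace:
start: ε-closure({0}) = {0,2,4,6,8}
'b' @ 1: {1,2,3,4,6,7,8,9}  [accepting]
'b' @ 2: {1,2,3,4,6,7,8,9}  [accepting]
'c' @ 3: {}  — no active states
rest 'caab' ignored (set empty)
final: {}; accept 1 not in set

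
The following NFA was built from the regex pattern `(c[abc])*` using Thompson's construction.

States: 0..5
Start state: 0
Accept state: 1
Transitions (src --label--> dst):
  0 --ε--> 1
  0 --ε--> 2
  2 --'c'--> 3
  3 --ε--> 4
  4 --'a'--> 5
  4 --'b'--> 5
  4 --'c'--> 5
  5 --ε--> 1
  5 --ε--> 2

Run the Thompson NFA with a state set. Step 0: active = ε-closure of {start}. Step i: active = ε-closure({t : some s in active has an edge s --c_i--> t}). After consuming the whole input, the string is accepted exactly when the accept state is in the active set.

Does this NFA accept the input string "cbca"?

start: ε-closure({0}) = {0,1,2}
'c' @ 1: {3,4}
'b' @ 2: {1,2,5}  ✓accept
'c' @ 3: {3,4}
'a' @ 4: {1,2,5}  ✓accept
final: {1,2,5}; accept 1 in set

Answer: ACCEPT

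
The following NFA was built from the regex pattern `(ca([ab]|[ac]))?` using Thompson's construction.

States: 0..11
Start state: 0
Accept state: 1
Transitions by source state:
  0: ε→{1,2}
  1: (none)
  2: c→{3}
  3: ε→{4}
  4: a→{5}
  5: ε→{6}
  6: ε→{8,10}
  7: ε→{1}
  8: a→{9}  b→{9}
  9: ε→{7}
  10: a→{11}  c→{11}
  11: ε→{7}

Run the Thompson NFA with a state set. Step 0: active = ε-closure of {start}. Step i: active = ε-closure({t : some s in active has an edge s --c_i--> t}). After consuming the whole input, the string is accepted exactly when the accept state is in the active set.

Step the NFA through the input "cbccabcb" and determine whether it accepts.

Answer: REJECT

Trace:
start: ε-closure({0}) = {0,1,2}
'c' @ 1: {3,4}
'b' @ 2: {}  — state set empty
rest 'ccabcb' ignored (set empty)
after full input: {}  (accept=1 not in)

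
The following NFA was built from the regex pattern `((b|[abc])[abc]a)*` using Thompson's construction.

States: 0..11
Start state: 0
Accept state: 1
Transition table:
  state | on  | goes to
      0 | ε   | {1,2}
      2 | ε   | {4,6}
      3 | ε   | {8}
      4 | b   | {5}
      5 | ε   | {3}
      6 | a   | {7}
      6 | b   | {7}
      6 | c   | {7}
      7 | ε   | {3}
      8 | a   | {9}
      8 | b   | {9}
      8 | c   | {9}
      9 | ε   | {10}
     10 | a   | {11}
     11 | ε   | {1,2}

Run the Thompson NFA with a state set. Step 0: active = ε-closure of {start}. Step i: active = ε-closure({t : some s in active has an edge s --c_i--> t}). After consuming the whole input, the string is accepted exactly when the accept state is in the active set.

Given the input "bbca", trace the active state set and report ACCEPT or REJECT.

start: ε-closure({0}) = {0,1,2,4,6}
'b' @ 1: {3,5,7,8}
'b' @ 2: {9,10}
'c' @ 3: {}  — no active states
rest 'a' ignored (set empty)
final: {}; accept 1 not in set

Answer: REJECT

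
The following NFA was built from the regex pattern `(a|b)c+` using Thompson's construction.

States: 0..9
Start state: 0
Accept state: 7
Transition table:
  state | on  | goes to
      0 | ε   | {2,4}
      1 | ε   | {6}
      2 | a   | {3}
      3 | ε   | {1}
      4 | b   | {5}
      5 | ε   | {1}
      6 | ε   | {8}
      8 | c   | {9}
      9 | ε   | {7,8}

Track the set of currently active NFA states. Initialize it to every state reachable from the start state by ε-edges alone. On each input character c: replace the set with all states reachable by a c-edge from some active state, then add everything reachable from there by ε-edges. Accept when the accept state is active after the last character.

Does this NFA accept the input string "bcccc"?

start: ε-closure({0}) = {0,2,4}
'b' @ 1: {1,5,6,8}
'c' @ 2: {7,8,9}  ✓accept
'c' @ 3: {7,8,9}  ✓accept
'c' @ 4: {7,8,9}  ✓accept
'c' @ 5: {7,8,9}  ✓accept
end set {7,8,9} — state 7 in

Answer: ACCEPT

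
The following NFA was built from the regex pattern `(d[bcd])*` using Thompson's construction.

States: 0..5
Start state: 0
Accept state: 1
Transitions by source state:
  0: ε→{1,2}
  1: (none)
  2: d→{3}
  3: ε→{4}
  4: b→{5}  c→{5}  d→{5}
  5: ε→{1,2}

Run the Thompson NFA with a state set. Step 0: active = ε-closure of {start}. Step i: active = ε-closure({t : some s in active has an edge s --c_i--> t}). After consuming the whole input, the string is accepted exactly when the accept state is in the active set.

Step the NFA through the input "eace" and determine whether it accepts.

S₀ = ε-closure({0}) = {0,1,2}
'e' @ 1: {}  — dead — no transitions
rest 'ace' ignored (set empty)
end set {} — state 1 not in

Answer: REJECT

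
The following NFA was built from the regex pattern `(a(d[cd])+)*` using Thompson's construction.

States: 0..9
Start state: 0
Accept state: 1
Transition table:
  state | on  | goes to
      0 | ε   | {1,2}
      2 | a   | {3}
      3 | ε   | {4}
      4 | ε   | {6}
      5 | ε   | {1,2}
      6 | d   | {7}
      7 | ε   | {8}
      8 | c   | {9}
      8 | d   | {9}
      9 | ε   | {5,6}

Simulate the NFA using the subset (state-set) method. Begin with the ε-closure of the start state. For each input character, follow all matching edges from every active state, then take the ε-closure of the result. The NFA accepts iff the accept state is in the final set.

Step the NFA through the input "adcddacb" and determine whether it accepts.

S₀ = ε-closure({0}) = {0,1,2}
'a' @ 1: {3,4,6}
'd' @ 2: {7,8}
'c' @ 3: {1,2,5,6,9}  (accept∈set)
'd' @ 4: {7,8}
'd' @ 5: {1,2,5,6,9}  (accept∈set)
'a' @ 6: {3,4,6}
'c' @ 7: {}  — state set empty
rest 'b' ignored (set empty)
after full input: {}  (accept=1 not in)

Answer: REJECT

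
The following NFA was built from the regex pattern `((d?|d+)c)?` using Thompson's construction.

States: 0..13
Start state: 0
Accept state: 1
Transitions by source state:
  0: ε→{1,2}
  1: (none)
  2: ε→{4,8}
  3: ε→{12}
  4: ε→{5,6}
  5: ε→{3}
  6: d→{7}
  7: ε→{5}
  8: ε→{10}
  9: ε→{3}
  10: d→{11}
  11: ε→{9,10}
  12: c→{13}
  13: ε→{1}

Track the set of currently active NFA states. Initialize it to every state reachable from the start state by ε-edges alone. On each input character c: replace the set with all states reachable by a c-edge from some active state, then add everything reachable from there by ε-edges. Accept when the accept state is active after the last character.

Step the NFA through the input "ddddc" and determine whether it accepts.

S₀ = ε-closure({0}) = {0,1,2,3,4,5,6,8,10,12}
'd' @ 1: {3,5,7,9,10,11,12}
'd' @ 2: {3,9,10,11,12}
'd' @ 3: {3,9,10,11,12}
'd' @ 4: {3,9,10,11,12}
'c' @ 5: {1,13}  [accepting]
after full input: {1,13}  (accept=1 in)

Answer: ACCEPT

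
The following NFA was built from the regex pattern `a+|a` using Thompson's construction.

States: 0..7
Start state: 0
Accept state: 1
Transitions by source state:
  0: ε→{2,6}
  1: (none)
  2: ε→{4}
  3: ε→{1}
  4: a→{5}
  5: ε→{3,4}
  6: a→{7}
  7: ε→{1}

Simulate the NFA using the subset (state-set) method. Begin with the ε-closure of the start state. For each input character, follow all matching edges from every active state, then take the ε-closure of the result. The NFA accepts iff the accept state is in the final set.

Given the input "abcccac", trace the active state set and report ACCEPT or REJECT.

initial (ε-close {0}): {0,2,4,6}
'a' @ 1: {1,3,4,5,7}  ✓accept
'b' @ 2: {}  — dead — no transitions
rest 'cccac' ignored (set empty)
after full input: {}  (accept=1 not in)

Answer: REJECT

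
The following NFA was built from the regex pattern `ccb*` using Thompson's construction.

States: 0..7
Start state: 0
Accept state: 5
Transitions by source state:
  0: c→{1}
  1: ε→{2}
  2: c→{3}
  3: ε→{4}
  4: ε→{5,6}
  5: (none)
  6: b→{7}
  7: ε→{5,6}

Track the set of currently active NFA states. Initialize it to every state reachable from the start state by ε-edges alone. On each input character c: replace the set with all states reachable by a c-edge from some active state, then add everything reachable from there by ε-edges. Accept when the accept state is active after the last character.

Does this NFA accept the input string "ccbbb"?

Answer: ACCEPT

Derivation:
start: ε-closure({0}) = {0}
'c' @ 1: {1,2}
'c' @ 2: {3,4,5,6}  [accepting]
'b' @ 3: {5,6,7}  [accepting]
'b' @ 4: {5,6,7}  [accepting]
'b' @ 5: {5,6,7}  [accepting]
after full input: {5,6,7}  (accept=5 in)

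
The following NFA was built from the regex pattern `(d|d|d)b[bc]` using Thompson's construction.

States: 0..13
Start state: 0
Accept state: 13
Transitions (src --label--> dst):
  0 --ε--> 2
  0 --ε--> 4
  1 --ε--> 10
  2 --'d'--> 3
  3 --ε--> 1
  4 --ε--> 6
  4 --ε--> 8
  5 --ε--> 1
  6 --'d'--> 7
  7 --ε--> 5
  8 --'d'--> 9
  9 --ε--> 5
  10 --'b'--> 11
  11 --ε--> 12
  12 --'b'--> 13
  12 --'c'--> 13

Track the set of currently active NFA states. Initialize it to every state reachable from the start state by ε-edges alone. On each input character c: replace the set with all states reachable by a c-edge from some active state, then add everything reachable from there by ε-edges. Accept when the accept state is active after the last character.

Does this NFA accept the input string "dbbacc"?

Answer: REJECT

Trace:
initial (ε-close {0}): {0,2,4,6,8}
'd' @ 1: {1,3,5,7,9,10}
'b' @ 2: {11,12}
'b' @ 3: {13}  (accept∈set)
'a' @ 4: {}  — state set empty
rest 'cc' ignored (set empty)
after full input: {}  (accept=13 not in)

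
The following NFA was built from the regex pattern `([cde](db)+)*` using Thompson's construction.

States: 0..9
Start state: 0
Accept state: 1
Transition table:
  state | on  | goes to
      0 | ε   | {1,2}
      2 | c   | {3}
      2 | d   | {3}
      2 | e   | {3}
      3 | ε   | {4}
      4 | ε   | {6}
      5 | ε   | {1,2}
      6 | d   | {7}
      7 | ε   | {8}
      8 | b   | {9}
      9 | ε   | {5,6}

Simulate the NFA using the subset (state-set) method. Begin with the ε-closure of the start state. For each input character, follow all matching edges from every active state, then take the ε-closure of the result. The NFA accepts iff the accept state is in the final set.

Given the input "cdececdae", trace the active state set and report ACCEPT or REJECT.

S₀ = ε-closure({0}) = {0,1,2}
'c' @ 1: {3,4,6}
'd' @ 2: {7,8}
'e' @ 3: {}  — state set empty
rest 'cecdae' ignored (set empty)
end set {} — state 1 not in

Answer: REJECT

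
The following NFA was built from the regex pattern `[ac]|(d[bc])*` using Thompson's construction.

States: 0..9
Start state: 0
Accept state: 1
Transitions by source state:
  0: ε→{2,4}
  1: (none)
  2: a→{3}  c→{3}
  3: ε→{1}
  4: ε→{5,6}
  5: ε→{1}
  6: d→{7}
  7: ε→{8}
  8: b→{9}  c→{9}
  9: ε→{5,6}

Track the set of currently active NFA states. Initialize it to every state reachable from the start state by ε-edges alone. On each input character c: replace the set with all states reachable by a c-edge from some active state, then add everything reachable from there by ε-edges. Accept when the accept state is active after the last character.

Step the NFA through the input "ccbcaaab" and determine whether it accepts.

start: ε-closure({0}) = {0,1,2,4,5,6}
'c' @ 1: {1,3}  ✓accept
'c' @ 2: {}  — state set empty
rest 'bcaaab' ignored (set empty)
end set {} — state 1 not in

Answer: REJECT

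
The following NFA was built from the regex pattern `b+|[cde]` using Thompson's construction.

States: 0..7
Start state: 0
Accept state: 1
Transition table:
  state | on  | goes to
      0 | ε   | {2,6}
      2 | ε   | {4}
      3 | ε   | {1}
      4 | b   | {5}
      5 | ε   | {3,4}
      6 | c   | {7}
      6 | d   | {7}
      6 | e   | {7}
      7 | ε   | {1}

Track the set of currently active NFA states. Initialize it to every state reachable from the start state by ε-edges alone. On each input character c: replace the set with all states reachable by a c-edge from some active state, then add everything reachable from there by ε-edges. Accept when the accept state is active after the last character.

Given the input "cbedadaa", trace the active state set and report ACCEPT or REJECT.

Answer: REJECT

Trace:
initial (ε-close {0}): {0,2,4,6}
'c' @ 1: {1,7}  (accept∈set)
'b' @ 2: {}  — no active states
rest 'edadaa' ignored (set empty)
final: {}; accept 1 not in set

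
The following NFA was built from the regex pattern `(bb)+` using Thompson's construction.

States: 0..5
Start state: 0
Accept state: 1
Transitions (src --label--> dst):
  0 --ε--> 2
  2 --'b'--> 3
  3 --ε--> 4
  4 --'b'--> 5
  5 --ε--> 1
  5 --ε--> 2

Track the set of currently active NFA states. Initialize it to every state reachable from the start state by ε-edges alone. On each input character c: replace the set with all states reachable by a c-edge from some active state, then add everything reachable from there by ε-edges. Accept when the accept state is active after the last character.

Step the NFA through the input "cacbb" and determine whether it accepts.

Answer: REJECT

Trace:
initial (ε-close {0}): {0,2}
'c' @ 1: {}  — no active states
rest 'acbb' ignored (set empty)
end set {} — state 1 not in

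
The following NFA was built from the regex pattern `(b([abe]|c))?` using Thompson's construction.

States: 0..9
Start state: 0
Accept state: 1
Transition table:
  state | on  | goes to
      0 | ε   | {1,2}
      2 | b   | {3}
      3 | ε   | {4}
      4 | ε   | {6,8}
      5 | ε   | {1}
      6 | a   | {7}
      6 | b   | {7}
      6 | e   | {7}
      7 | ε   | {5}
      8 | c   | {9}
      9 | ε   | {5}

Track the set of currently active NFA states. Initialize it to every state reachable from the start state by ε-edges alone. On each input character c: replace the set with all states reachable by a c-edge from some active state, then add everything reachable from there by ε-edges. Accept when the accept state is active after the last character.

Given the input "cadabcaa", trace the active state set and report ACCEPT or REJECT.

S₀ = ε-closure({0}) = {0,1,2}
'c' @ 1: {}  — no active states
rest 'adabcaa' ignored (set empty)
final: {}; accept 1 not in set

Answer: REJECT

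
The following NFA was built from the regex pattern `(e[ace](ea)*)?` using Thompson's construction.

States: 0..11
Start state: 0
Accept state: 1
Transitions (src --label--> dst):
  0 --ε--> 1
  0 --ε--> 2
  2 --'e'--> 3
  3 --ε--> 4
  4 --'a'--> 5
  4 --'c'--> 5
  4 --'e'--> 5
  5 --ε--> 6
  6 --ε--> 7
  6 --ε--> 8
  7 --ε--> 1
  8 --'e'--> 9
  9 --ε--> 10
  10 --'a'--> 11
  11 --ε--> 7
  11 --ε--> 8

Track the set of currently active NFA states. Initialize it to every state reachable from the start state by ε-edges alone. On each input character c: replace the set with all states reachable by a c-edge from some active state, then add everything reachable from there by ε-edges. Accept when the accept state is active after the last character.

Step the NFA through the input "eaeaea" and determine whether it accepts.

initial (ε-close {0}): {0,1,2}
'e' @ 1: {3,4}
'a' @ 2: {1,5,6,7,8}  (accept∈set)
'e' @ 3: {9,10}
'a' @ 4: {1,7,8,11}  (accept∈set)
'e' @ 5: {9,10}
'a' @ 6: {1,7,8,11}  (accept∈set)
end set {1,7,8,11} — state 1 in

Answer: ACCEPT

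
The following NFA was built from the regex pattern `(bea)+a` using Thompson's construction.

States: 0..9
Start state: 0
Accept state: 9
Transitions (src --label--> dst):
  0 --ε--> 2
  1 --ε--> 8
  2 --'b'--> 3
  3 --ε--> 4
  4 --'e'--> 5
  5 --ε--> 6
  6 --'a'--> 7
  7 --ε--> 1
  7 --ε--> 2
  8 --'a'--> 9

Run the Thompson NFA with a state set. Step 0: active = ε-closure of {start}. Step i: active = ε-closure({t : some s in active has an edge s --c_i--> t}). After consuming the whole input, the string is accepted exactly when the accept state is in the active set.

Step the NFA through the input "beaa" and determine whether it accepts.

initial (ε-close {0}): {0,2}
'b' @ 1: {3,4}
'e' @ 2: {5,6}
'a' @ 3: {1,2,7,8}
'a' @ 4: {9}  (accept∈set)
after full input: {9}  (accept=9 in)

Answer: ACCEPT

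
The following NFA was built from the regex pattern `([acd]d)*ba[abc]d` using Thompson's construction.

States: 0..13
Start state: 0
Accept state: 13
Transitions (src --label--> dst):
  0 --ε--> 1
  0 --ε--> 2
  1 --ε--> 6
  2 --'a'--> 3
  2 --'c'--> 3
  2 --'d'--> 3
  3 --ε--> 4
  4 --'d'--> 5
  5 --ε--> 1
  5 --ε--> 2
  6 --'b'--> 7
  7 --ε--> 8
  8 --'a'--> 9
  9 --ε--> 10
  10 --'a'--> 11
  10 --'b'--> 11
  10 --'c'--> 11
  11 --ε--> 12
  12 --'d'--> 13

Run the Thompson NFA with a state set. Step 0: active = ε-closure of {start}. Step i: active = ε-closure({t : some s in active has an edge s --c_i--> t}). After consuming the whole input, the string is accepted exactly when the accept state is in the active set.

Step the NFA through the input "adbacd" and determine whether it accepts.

Answer: ACCEPT

Steps:
S₀ = ε-closure({0}) = {0,1,2,6}
'a' @ 1: {3,4}
'd' @ 2: {1,2,5,6}
'b' @ 3: {7,8}
'a' @ 4: {9,10}
'c' @ 5: {11,12}
'd' @ 6: {13}  [accepting]
after full input: {13}  (accept=13 in)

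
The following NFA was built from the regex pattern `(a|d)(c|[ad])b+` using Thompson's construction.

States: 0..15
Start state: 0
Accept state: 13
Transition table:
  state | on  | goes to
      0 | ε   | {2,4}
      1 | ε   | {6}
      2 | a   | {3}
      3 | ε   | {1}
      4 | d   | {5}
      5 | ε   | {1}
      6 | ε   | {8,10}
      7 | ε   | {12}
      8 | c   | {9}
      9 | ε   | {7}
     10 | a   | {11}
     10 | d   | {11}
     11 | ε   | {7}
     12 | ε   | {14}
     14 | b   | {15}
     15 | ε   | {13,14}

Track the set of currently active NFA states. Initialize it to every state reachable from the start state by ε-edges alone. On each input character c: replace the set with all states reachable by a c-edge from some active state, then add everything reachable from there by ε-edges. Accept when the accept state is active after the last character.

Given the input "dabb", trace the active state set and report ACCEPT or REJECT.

initial (ε-close {0}): {0,2,4}
'd' @ 1: {1,5,6,8,10}
'a' @ 2: {7,11,12,14}
'b' @ 3: {13,14,15}  (accept∈set)
'b' @ 4: {13,14,15}  (accept∈set)
after full input: {13,14,15}  (accept=13 in)

Answer: ACCEPT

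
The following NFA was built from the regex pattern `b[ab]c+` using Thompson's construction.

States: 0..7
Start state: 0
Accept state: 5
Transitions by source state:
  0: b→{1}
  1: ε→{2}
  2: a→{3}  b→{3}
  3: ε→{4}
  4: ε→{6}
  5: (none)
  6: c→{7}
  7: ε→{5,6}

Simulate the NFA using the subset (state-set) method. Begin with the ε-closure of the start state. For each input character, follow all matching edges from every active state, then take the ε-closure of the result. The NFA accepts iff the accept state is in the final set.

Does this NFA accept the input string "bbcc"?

initial (ε-close {0}): {0}
'b' @ 1: {1,2}
'b' @ 2: {3,4,6}
'c' @ 3: {5,6,7}  [accepting]
'c' @ 4: {5,6,7}  [accepting]
after full input: {5,6,7}  (accept=5 in)

Answer: ACCEPT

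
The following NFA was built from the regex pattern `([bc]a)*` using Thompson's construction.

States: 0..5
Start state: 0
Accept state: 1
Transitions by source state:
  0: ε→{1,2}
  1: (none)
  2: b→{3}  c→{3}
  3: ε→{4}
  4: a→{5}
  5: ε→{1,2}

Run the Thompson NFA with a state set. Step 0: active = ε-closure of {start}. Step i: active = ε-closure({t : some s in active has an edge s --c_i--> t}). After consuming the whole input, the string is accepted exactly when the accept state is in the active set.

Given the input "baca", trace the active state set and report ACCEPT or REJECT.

Answer: ACCEPT

Derivation:
initial (ε-close {0}): {0,1,2}
'b' @ 1: {3,4}
'a' @ 2: {1,2,5}  [accepting]
'c' @ 3: {3,4}
'a' @ 4: {1,2,5}  [accepting]
end set {1,2,5} — state 1 in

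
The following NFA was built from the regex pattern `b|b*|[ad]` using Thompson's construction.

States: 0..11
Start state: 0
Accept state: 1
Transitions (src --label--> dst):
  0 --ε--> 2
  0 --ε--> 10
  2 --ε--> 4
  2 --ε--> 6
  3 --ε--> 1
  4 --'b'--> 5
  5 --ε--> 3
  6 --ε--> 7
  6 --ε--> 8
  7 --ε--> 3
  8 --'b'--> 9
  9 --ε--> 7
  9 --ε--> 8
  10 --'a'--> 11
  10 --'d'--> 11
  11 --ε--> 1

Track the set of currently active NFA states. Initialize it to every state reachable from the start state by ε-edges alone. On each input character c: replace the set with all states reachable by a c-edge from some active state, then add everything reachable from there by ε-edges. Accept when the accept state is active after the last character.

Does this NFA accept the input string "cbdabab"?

Answer: REJECT

Derivation:
S₀ = ε-closure({0}) = {0,1,2,3,4,6,7,8,10}
'c' @ 1: {}  — no active states
rest 'bdabab' ignored (set empty)
final: {}; accept 1 not in set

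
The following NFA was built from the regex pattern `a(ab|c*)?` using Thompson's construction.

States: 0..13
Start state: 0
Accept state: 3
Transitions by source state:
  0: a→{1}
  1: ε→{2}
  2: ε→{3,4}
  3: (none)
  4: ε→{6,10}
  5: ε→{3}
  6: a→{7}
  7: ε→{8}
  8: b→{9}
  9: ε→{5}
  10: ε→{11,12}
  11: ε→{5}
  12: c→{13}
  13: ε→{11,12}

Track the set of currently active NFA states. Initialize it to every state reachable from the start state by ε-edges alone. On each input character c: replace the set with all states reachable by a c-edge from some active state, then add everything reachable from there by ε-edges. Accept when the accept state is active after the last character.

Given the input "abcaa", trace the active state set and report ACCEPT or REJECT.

Answer: REJECT

Steps:
S₀ = ε-closure({0}) = {0}
'a' @ 1: {1,2,3,4,5,6,10,11,12}  ✓accept
'b' @ 2: {}  — state set empty
rest 'caa' ignored (set empty)
after full input: {}  (accept=3 not in)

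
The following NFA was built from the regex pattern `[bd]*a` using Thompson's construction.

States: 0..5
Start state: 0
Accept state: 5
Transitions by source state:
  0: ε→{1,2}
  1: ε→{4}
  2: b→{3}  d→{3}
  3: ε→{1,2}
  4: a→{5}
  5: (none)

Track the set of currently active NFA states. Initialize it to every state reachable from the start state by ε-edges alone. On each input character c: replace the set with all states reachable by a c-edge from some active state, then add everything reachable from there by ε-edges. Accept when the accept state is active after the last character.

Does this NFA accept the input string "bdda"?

start: ε-closure({0}) = {0,1,2,4}
'b' @ 1: {1,2,3,4}
'd' @ 2: {1,2,3,4}
'd' @ 3: {1,2,3,4}
'a' @ 4: {5}  ✓accept
after full input: {5}  (accept=5 in)

Answer: ACCEPT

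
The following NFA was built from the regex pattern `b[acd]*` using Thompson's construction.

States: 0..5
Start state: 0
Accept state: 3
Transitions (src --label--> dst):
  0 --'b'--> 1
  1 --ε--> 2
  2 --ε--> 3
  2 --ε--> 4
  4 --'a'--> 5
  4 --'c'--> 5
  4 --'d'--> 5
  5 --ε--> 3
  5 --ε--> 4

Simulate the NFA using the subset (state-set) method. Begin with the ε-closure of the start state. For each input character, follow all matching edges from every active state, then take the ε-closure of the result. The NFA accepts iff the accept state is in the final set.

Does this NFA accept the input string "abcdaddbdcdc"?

S₀ = ε-closure({0}) = {0}
'a' @ 1: {}  — state set empty
rest 'bcdaddbdcdc' ignored (set empty)
final: {}; accept 3 not in set

Answer: REJECT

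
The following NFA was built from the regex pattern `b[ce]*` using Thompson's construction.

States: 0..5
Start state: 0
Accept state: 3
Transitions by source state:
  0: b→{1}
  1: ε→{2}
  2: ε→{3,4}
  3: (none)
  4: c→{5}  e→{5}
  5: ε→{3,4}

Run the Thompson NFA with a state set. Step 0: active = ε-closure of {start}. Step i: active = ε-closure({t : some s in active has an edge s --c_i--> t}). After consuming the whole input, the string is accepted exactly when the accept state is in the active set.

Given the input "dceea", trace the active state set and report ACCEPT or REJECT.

start: ε-closure({0}) = {0}
'd' @ 1: {}  — dead — no transitions
rest 'ceea' ignored (set empty)
final: {}; accept 3 not in set

Answer: REJECT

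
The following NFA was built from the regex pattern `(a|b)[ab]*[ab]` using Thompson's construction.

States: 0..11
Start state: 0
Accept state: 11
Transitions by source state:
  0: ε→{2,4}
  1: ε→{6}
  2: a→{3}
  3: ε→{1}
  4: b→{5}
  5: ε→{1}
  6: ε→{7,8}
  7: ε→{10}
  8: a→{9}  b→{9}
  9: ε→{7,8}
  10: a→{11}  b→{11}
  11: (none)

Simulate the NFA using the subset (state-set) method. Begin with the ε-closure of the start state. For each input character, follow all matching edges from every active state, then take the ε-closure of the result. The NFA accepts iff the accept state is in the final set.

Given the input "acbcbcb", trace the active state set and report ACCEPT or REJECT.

Answer: REJECT

Steps:
S₀ = ε-closure({0}) = {0,2,4}
'a' @ 1: {1,3,6,7,8,10}
'c' @ 2: {}  — dead — no transitions
rest 'bcbcb' ignored (set empty)
end set {} — state 11 not in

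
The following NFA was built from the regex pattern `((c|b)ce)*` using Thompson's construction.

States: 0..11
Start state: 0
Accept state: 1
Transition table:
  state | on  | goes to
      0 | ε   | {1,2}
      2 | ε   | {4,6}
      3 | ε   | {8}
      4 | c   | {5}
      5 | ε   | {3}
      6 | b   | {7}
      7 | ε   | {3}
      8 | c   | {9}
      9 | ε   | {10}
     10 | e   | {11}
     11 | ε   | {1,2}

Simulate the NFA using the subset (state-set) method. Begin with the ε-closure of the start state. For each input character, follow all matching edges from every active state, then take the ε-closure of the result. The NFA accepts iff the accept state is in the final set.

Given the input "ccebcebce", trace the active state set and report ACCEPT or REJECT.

initial (ε-close {0}): {0,1,2,4,6}
'c' @ 1: {3,5,8}
'c' @ 2: {9,10}
'e' @ 3: {1,2,4,6,11}  ✓accept
'b' @ 4: {3,7,8}
'c' @ 5: {9,10}
'e' @ 6: {1,2,4,6,11}  ✓accept
'b' @ 7: {3,7,8}
'c' @ 8: {9,10}
'e' @ 9: {1,2,4,6,11}  ✓accept
final: {1,2,4,6,11}; accept 1 in set

Answer: ACCEPT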